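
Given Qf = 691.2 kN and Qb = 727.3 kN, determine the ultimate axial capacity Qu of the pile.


Result: 1418.5 kN

Derivation:
Using Qu = Qf + Qb
Qu = 691.2 + 727.3
Qu = 1418.5 kN


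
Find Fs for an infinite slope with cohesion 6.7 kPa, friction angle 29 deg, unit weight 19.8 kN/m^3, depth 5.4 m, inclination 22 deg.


Using Fs = c / (gamma*H*sin(beta)*cos(beta)) + tan(phi)/tan(beta)
Cohesion contribution = 6.7 / (19.8*5.4*sin(22)*cos(22))
Cohesion contribution = 0.180416
Friction contribution = tan(29)/tan(22) = 1.37196
Fs = 0.180416 + 1.37196
Fs = 1.552


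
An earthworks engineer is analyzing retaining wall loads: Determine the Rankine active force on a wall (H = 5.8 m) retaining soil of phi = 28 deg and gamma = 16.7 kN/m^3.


Compute active earth pressure coefficient:
Ka = tan^2(45 - phi/2) = tan^2(31.0) = 0.361033
Compute active force:
Pa = 0.5 * Ka * gamma * H^2
Pa = 0.5 * 0.361033 * 16.7 * 5.8^2
Pa = 101.41 kN/m


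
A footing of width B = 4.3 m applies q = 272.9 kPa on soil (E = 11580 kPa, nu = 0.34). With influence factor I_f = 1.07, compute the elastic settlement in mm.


Using Se = q * B * (1 - nu^2) * I_f / E
1 - nu^2 = 1 - 0.34^2 = 0.8844
Se = 272.9 * 4.3 * 0.8844 * 1.07 / 11580
Se = 0.095895 m
Convert to mm: Se = 0.095895 * 1000 = 95.895 mm


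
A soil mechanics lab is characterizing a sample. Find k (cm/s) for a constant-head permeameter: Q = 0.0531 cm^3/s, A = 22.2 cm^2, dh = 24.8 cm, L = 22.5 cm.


Compute hydraulic gradient:
i = dh / L = 24.8 / 22.5 = 1.10222
Then apply Darcy's law:
k = Q / (A * i)
k = 0.0531 / (22.2 * 1.10222)
k = 0.0531 / 24.4693
k = 0.00217 cm/s


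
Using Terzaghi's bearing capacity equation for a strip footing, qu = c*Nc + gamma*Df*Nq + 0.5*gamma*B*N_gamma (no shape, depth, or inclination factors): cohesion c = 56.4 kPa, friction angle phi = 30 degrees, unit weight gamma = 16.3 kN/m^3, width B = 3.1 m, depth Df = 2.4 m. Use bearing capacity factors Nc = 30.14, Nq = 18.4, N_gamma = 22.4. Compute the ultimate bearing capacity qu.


Compute qu = c*Nc + gamma*Df*Nq + 0.5*gamma*B*N_gamma
Term 1: 56.4 * 30.14 = 1699.896
Term 2: 16.3 * 2.4 * 18.4 = 719.808
Term 3: 0.5 * 16.3 * 3.1 * 22.4 = 565.936
qu = 1699.896 + 719.808 + 565.936
qu = 2985.64 kPa


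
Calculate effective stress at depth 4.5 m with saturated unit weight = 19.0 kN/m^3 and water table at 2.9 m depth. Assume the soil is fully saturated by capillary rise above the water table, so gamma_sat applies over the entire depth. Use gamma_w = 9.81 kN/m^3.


Result: 69.8 kPa

Derivation:
Total stress = gamma_sat * depth
sigma = 19.0 * 4.5 = 85.5 kPa
Pore water pressure u = gamma_w * (depth - d_wt)
u = 9.81 * (4.5 - 2.9) = 15.696 kPa
Effective stress = sigma - u
sigma' = 85.5 - 15.696 = 69.8 kPa


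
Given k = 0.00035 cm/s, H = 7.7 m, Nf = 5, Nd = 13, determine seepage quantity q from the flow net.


Result: 1.037e-05 m^3/s per m

Derivation:
Convert k to m/s for unit consistency with H:
k = 0.00035 cm/s = 0.00035 / 100 m/s = 3.5e-06 m/s
Using q = k * H * Nf / Nd
Nf / Nd = 5 / 13 = 0.3846
q = 3.5e-06 * 7.7 * 0.3846
q = 1.037e-05 m^3/s per m


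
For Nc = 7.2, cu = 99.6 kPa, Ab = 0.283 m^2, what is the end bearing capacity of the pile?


Using Qb = Nc * cu * Ab
Qb = 7.2 * 99.6 * 0.283
Qb = 202.94 kN


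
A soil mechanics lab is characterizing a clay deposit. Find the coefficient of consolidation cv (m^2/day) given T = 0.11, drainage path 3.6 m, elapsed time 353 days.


Using cv = T * H_dr^2 / t
H_dr^2 = 3.6^2 = 12.96
cv = 0.11 * 12.96 / 353
cv = 0.00404 m^2/day


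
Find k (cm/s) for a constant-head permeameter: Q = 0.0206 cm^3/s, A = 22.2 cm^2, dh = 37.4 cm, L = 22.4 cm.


Result: 0.000556 cm/s

Derivation:
Compute hydraulic gradient:
i = dh / L = 37.4 / 22.4 = 1.66964
Then apply Darcy's law:
k = Q / (A * i)
k = 0.0206 / (22.2 * 1.66964)
k = 0.0206 / 37.0661
k = 0.000556 cm/s


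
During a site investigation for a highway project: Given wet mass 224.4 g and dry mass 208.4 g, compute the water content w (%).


Result: 7.68 %

Derivation:
Using w = (m_wet - m_dry) / m_dry * 100
m_wet - m_dry = 224.4 - 208.4 = 16.0 g
w = 16.0 / 208.4 * 100
w = 7.68 %


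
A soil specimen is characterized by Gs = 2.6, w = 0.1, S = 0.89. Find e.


Result: 0.2921

Derivation:
Using the relation e = Gs * w / S
e = 2.6 * 0.1 / 0.89
e = 0.2921


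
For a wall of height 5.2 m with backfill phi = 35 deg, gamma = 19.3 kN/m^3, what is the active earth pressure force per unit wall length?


Compute active earth pressure coefficient:
Ka = tan^2(45 - phi/2) = tan^2(27.5) = 0.27099
Compute active force:
Pa = 0.5 * Ka * gamma * H^2
Pa = 0.5 * 0.27099 * 19.3 * 5.2^2
Pa = 70.71 kN/m


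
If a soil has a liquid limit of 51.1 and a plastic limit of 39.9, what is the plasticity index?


Using PI = LL - PL
PI = 51.1 - 39.9
PI = 11.2


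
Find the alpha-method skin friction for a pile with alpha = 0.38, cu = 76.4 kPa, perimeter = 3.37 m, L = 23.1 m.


Result: 2260.05 kN

Derivation:
Using Qs = alpha * cu * perimeter * L
Qs = 0.38 * 76.4 * 3.37 * 23.1
Qs = 2260.05 kN


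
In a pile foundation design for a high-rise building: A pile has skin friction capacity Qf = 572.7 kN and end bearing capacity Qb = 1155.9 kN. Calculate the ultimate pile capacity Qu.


Result: 1728.6 kN

Derivation:
Using Qu = Qf + Qb
Qu = 572.7 + 1155.9
Qu = 1728.6 kN


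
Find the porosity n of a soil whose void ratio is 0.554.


Using the relation n = e / (1 + e)
n = 0.554 / (1 + 0.554)
n = 0.554 / 1.554
n = 0.3565


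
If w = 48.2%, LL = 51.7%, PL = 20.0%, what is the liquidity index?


First compute the plasticity index:
PI = LL - PL = 51.7 - 20.0 = 31.7
Then compute the liquidity index:
LI = (w - PL) / PI
LI = (48.2 - 20.0) / 31.7
LI = 0.89


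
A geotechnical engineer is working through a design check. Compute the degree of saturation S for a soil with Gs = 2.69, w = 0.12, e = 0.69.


Using S = Gs * w / e
S = 2.69 * 0.12 / 0.69
S = 0.4678


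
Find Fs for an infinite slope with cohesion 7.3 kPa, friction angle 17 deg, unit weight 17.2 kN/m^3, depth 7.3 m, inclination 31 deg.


Using Fs = c / (gamma*H*sin(beta)*cos(beta)) + tan(phi)/tan(beta)
Cohesion contribution = 7.3 / (17.2*7.3*sin(31)*cos(31))
Cohesion contribution = 0.131694
Friction contribution = tan(17)/tan(31) = 0.508821
Fs = 0.131694 + 0.508821
Fs = 0.641


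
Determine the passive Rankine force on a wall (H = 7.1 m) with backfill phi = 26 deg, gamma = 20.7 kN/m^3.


Compute passive earth pressure coefficient:
Kp = tan^2(45 + phi/2) = tan^2(58.0) = 2.561071
Compute passive force:
Pp = 0.5 * Kp * gamma * H^2
Pp = 0.5 * 2.561071 * 20.7 * 7.1^2
Pp = 1336.22 kN/m


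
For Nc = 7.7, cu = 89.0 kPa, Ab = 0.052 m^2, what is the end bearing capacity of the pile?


Using Qb = Nc * cu * Ab
Qb = 7.7 * 89.0 * 0.052
Qb = 35.64 kN


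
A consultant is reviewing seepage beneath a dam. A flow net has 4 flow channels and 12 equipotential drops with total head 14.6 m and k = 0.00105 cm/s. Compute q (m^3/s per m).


Convert k to m/s for unit consistency with H:
k = 0.00105 cm/s = 0.00105 / 100 m/s = 1.05e-05 m/s
Using q = k * H * Nf / Nd
Nf / Nd = 4 / 12 = 0.3333
q = 1.05e-05 * 14.6 * 0.3333
q = 5.11e-05 m^3/s per m


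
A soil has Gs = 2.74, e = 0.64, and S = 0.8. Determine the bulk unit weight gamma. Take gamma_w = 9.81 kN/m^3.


Using gamma = gamma_w * (Gs + S*e) / (1 + e)
Numerator: Gs + S*e = 2.74 + 0.8*0.64 = 3.252
Denominator: 1 + e = 1 + 0.64 = 1.64
gamma = 9.81 * 3.252 / 1.64
gamma = 19.453 kN/m^3


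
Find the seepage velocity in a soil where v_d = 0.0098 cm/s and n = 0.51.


Using v_s = v_d / n
v_s = 0.0098 / 0.51
v_s = 0.01922 cm/s


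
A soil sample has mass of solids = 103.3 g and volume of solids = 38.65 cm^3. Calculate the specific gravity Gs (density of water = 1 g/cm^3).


Result: 2.673

Derivation:
Using Gs = m_s / (V_s * rho_w)
Since rho_w = 1 g/cm^3:
Gs = 103.3 / 38.65
Gs = 2.673


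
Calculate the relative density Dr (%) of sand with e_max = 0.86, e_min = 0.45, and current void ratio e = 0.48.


Using Dr = (e_max - e) / (e_max - e_min) * 100
e_max - e = 0.86 - 0.48 = 0.38
e_max - e_min = 0.86 - 0.45 = 0.41
Dr = 0.38 / 0.41 * 100
Dr = 92.68 %


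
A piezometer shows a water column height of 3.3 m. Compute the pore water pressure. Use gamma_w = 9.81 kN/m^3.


Using u = gamma_w * h_w
u = 9.81 * 3.3
u = 32.37 kPa


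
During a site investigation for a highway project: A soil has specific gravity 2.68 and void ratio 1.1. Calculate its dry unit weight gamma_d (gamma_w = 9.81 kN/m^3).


Using gamma_d = Gs * gamma_w / (1 + e)
gamma_d = 2.68 * 9.81 / (1 + 1.1)
gamma_d = 2.68 * 9.81 / 2.1
gamma_d = 12.519 kN/m^3


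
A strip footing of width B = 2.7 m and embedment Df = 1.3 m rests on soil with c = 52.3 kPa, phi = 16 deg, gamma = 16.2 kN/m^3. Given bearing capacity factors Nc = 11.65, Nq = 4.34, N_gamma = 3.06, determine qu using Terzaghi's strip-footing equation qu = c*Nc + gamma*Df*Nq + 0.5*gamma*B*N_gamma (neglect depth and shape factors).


Result: 767.62 kPa

Derivation:
Compute qu = c*Nc + gamma*Df*Nq + 0.5*gamma*B*N_gamma
Term 1: 52.3 * 11.65 = 609.295
Term 2: 16.2 * 1.3 * 4.34 = 91.4004
Term 3: 0.5 * 16.2 * 2.7 * 3.06 = 66.9222
qu = 609.295 + 91.4004 + 66.9222
qu = 767.62 kPa


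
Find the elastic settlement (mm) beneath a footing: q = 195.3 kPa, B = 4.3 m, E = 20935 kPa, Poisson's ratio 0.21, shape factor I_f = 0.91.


Result: 34.894 mm

Derivation:
Using Se = q * B * (1 - nu^2) * I_f / E
1 - nu^2 = 1 - 0.21^2 = 0.9559
Se = 195.3 * 4.3 * 0.9559 * 0.91 / 20935
Se = 0.034894 m
Convert to mm: Se = 0.034894 * 1000 = 34.894 mm


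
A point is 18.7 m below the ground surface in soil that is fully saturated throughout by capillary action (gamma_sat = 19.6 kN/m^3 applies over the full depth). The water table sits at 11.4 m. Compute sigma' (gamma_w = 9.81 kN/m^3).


Result: 294.91 kPa

Derivation:
Total stress = gamma_sat * depth
sigma = 19.6 * 18.7 = 366.52 kPa
Pore water pressure u = gamma_w * (depth - d_wt)
u = 9.81 * (18.7 - 11.4) = 71.613 kPa
Effective stress = sigma - u
sigma' = 366.52 - 71.613 = 294.91 kPa


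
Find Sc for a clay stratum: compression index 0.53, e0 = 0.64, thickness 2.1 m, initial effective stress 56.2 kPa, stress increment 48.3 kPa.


Result: 0.1828 m

Derivation:
Using Sc = Cc * H / (1 + e0) * log10((sigma0 + delta_sigma) / sigma0)
Stress ratio = (56.2 + 48.3) / 56.2 = 1.85943
log10(1.85943) = 0.26938
Cc * H / (1 + e0) = 0.53 * 2.1 / (1 + 0.64) = 0.678659
Sc = 0.678659 * 0.26938
Sc = 0.1828 m


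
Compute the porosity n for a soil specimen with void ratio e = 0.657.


Using the relation n = e / (1 + e)
n = 0.657 / (1 + 0.657)
n = 0.657 / 1.657
n = 0.3965


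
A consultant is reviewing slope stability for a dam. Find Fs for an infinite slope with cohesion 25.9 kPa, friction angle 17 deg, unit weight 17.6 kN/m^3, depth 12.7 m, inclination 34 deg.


Result: 0.703

Derivation:
Using Fs = c / (gamma*H*sin(beta)*cos(beta)) + tan(phi)/tan(beta)
Cohesion contribution = 25.9 / (17.6*12.7*sin(34)*cos(34))
Cohesion contribution = 0.249947
Friction contribution = tan(17)/tan(34) = 0.453264
Fs = 0.249947 + 0.453264
Fs = 0.703


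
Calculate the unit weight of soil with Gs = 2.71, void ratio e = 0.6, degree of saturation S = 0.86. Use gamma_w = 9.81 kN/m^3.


Using gamma = gamma_w * (Gs + S*e) / (1 + e)
Numerator: Gs + S*e = 2.71 + 0.86*0.6 = 3.226
Denominator: 1 + e = 1 + 0.6 = 1.6
gamma = 9.81 * 3.226 / 1.6
gamma = 19.779 kN/m^3


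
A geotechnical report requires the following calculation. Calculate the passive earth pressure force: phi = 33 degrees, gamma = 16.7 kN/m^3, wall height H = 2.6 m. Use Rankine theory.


Compute passive earth pressure coefficient:
Kp = tan^2(45 + phi/2) = tan^2(61.5) = 3.39212
Compute passive force:
Pp = 0.5 * Kp * gamma * H^2
Pp = 0.5 * 3.39212 * 16.7 * 2.6^2
Pp = 191.47 kN/m


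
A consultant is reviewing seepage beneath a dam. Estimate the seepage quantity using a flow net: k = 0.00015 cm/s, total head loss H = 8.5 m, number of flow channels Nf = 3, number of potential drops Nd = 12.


Convert k to m/s for unit consistency with H:
k = 0.00015 cm/s = 0.00015 / 100 m/s = 1.5e-06 m/s
Using q = k * H * Nf / Nd
Nf / Nd = 3 / 12 = 0.25
q = 1.5e-06 * 8.5 * 0.25
q = 3.187e-06 m^3/s per m


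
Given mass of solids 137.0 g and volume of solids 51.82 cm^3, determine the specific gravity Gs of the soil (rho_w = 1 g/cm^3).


Using Gs = m_s / (V_s * rho_w)
Since rho_w = 1 g/cm^3:
Gs = 137.0 / 51.82
Gs = 2.644


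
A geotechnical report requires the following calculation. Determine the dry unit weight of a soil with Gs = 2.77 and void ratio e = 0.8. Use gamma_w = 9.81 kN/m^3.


Using gamma_d = Gs * gamma_w / (1 + e)
gamma_d = 2.77 * 9.81 / (1 + 0.8)
gamma_d = 2.77 * 9.81 / 1.8
gamma_d = 15.096 kN/m^3


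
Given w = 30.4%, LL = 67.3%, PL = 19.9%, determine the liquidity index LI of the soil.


First compute the plasticity index:
PI = LL - PL = 67.3 - 19.9 = 47.4
Then compute the liquidity index:
LI = (w - PL) / PI
LI = (30.4 - 19.9) / 47.4
LI = 0.222


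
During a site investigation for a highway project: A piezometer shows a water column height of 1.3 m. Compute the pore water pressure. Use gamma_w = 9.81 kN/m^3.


Result: 12.75 kPa

Derivation:
Using u = gamma_w * h_w
u = 9.81 * 1.3
u = 12.75 kPa


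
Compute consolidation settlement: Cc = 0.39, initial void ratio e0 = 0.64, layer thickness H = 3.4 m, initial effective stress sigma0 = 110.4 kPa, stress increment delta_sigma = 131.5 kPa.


Using Sc = Cc * H / (1 + e0) * log10((sigma0 + delta_sigma) / sigma0)
Stress ratio = (110.4 + 131.5) / 110.4 = 2.19112
log10(2.19112) = 0.340667
Cc * H / (1 + e0) = 0.39 * 3.4 / (1 + 0.64) = 0.808537
Sc = 0.808537 * 0.340667
Sc = 0.2754 m


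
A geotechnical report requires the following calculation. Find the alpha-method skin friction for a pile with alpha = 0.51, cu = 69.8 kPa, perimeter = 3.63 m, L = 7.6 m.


Result: 982.08 kN

Derivation:
Using Qs = alpha * cu * perimeter * L
Qs = 0.51 * 69.8 * 3.63 * 7.6
Qs = 982.08 kN


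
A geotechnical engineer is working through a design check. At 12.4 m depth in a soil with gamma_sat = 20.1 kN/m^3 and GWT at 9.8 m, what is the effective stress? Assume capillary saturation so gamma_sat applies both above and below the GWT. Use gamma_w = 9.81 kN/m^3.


Total stress = gamma_sat * depth
sigma = 20.1 * 12.4 = 249.24 kPa
Pore water pressure u = gamma_w * (depth - d_wt)
u = 9.81 * (12.4 - 9.8) = 25.506 kPa
Effective stress = sigma - u
sigma' = 249.24 - 25.506 = 223.73 kPa


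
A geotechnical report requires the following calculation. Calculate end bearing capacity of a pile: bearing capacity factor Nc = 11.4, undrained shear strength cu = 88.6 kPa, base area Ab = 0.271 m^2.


Result: 273.72 kN

Derivation:
Using Qb = Nc * cu * Ab
Qb = 11.4 * 88.6 * 0.271
Qb = 273.72 kN


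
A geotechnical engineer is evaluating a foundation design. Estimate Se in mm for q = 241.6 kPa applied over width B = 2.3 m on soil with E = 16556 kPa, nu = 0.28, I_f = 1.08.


Using Se = q * B * (1 - nu^2) * I_f / E
1 - nu^2 = 1 - 0.28^2 = 0.9216
Se = 241.6 * 2.3 * 0.9216 * 1.08 / 16556
Se = 0.033407 m
Convert to mm: Se = 0.033407 * 1000 = 33.407 mm


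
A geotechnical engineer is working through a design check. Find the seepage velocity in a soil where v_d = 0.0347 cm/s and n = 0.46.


Using v_s = v_d / n
v_s = 0.0347 / 0.46
v_s = 0.07543 cm/s


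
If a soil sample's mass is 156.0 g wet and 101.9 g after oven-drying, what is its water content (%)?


Result: 53.09 %

Derivation:
Using w = (m_wet - m_dry) / m_dry * 100
m_wet - m_dry = 156.0 - 101.9 = 54.1 g
w = 54.1 / 101.9 * 100
w = 53.09 %


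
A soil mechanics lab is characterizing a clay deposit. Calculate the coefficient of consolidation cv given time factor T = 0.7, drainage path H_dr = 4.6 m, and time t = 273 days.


Using cv = T * H_dr^2 / t
H_dr^2 = 4.6^2 = 21.16
cv = 0.7 * 21.16 / 273
cv = 0.05426 m^2/day


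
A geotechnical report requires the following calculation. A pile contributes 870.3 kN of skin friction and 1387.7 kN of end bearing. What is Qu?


Result: 2258.0 kN

Derivation:
Using Qu = Qf + Qb
Qu = 870.3 + 1387.7
Qu = 2258.0 kN


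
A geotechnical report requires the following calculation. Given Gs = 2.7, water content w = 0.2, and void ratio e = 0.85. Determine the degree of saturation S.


Using S = Gs * w / e
S = 2.7 * 0.2 / 0.85
S = 0.6353


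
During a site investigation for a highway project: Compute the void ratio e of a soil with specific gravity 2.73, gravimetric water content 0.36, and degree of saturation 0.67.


Using the relation e = Gs * w / S
e = 2.73 * 0.36 / 0.67
e = 1.4669


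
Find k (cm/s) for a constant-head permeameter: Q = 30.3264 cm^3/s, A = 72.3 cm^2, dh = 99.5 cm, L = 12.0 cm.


Compute hydraulic gradient:
i = dh / L = 99.5 / 12.0 = 8.29167
Then apply Darcy's law:
k = Q / (A * i)
k = 30.3264 / (72.3 * 8.29167)
k = 30.3264 / 599.487
k = 0.050587 cm/s


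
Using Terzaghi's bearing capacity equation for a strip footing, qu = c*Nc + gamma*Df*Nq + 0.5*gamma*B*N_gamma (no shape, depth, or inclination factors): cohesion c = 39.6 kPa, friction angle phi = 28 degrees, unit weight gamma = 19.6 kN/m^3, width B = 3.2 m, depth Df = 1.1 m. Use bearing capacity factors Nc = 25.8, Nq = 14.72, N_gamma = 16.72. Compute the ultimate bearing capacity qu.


Compute qu = c*Nc + gamma*Df*Nq + 0.5*gamma*B*N_gamma
Term 1: 39.6 * 25.8 = 1021.68
Term 2: 19.6 * 1.1 * 14.72 = 317.3632
Term 3: 0.5 * 19.6 * 3.2 * 16.72 = 524.3392
qu = 1021.68 + 317.3632 + 524.3392
qu = 1863.38 kPa


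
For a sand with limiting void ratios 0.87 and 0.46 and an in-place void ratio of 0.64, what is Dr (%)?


Using Dr = (e_max - e) / (e_max - e_min) * 100
e_max - e = 0.87 - 0.64 = 0.23
e_max - e_min = 0.87 - 0.46 = 0.41
Dr = 0.23 / 0.41 * 100
Dr = 56.1 %


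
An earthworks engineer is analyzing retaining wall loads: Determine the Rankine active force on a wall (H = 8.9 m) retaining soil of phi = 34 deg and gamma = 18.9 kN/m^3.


Compute active earth pressure coefficient:
Ka = tan^2(45 - phi/2) = tan^2(28.0) = 0.282715
Compute active force:
Pa = 0.5 * Ka * gamma * H^2
Pa = 0.5 * 0.282715 * 18.9 * 8.9^2
Pa = 211.62 kN/m


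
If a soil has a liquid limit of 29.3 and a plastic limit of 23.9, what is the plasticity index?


Result: 5.4

Derivation:
Using PI = LL - PL
PI = 29.3 - 23.9
PI = 5.4


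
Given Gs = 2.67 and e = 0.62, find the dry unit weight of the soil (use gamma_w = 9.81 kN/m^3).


Result: 16.168 kN/m^3

Derivation:
Using gamma_d = Gs * gamma_w / (1 + e)
gamma_d = 2.67 * 9.81 / (1 + 0.62)
gamma_d = 2.67 * 9.81 / 1.62
gamma_d = 16.168 kN/m^3


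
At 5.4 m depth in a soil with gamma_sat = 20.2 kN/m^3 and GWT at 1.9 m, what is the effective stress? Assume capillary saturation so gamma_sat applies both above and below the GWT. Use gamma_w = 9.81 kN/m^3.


Result: 74.75 kPa

Derivation:
Total stress = gamma_sat * depth
sigma = 20.2 * 5.4 = 109.08 kPa
Pore water pressure u = gamma_w * (depth - d_wt)
u = 9.81 * (5.4 - 1.9) = 34.335 kPa
Effective stress = sigma - u
sigma' = 109.08 - 34.335 = 74.75 kPa


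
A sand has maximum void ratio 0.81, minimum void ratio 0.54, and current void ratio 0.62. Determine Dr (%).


Using Dr = (e_max - e) / (e_max - e_min) * 100
e_max - e = 0.81 - 0.62 = 0.19
e_max - e_min = 0.81 - 0.54 = 0.27
Dr = 0.19 / 0.27 * 100
Dr = 70.37 %


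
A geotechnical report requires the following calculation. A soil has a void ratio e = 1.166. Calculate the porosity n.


Using the relation n = e / (1 + e)
n = 1.166 / (1 + 1.166)
n = 1.166 / 2.166
n = 0.5383


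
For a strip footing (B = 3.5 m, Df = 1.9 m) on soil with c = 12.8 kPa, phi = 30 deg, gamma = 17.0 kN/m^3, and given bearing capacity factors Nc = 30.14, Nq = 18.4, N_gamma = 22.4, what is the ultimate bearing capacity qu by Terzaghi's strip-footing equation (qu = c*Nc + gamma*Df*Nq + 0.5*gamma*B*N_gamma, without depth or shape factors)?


Compute qu = c*Nc + gamma*Df*Nq + 0.5*gamma*B*N_gamma
Term 1: 12.8 * 30.14 = 385.792
Term 2: 17.0 * 1.9 * 18.4 = 594.32
Term 3: 0.5 * 17.0 * 3.5 * 22.4 = 666.4
qu = 385.792 + 594.32 + 666.4
qu = 1646.51 kPa


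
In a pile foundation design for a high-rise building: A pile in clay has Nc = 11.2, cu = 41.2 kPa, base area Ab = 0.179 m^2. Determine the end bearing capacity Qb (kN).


Using Qb = Nc * cu * Ab
Qb = 11.2 * 41.2 * 0.179
Qb = 82.6 kN


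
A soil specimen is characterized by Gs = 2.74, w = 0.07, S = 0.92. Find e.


Using the relation e = Gs * w / S
e = 2.74 * 0.07 / 0.92
e = 0.2085


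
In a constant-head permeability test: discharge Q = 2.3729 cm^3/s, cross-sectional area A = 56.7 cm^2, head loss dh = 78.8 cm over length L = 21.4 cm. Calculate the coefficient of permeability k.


Compute hydraulic gradient:
i = dh / L = 78.8 / 21.4 = 3.68224
Then apply Darcy's law:
k = Q / (A * i)
k = 2.3729 / (56.7 * 3.68224)
k = 2.3729 / 208.783
k = 0.011365 cm/s


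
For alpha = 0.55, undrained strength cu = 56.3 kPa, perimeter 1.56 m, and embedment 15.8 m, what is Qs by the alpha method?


Result: 763.23 kN

Derivation:
Using Qs = alpha * cu * perimeter * L
Qs = 0.55 * 56.3 * 1.56 * 15.8
Qs = 763.23 kN


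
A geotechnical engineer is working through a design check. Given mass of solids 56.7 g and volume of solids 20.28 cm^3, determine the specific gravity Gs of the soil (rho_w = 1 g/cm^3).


Result: 2.796

Derivation:
Using Gs = m_s / (V_s * rho_w)
Since rho_w = 1 g/cm^3:
Gs = 56.7 / 20.28
Gs = 2.796


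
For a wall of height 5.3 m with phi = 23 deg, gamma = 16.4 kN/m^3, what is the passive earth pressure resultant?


Compute passive earth pressure coefficient:
Kp = tan^2(45 + phi/2) = tan^2(56.5) = 2.282623
Compute passive force:
Pp = 0.5 * Kp * gamma * H^2
Pp = 0.5 * 2.282623 * 16.4 * 5.3^2
Pp = 525.77 kN/m


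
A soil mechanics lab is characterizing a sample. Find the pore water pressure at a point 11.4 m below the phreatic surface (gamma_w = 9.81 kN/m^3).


Result: 111.83 kPa

Derivation:
Using u = gamma_w * h_w
u = 9.81 * 11.4
u = 111.83 kPa


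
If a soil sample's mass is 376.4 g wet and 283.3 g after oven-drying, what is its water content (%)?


Result: 32.86 %

Derivation:
Using w = (m_wet - m_dry) / m_dry * 100
m_wet - m_dry = 376.4 - 283.3 = 93.1 g
w = 93.1 / 283.3 * 100
w = 32.86 %


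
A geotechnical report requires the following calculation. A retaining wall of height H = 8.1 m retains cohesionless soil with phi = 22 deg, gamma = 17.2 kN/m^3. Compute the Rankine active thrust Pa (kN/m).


Compute active earth pressure coefficient:
Ka = tan^2(45 - phi/2) = tan^2(34.0) = 0.454962
Compute active force:
Pa = 0.5 * Ka * gamma * H^2
Pa = 0.5 * 0.454962 * 17.2 * 8.1^2
Pa = 256.71 kN/m


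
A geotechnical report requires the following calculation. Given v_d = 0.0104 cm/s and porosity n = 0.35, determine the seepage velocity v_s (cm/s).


Using v_s = v_d / n
v_s = 0.0104 / 0.35
v_s = 0.02971 cm/s


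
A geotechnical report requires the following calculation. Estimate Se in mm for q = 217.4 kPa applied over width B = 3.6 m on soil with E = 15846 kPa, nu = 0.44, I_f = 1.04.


Using Se = q * B * (1 - nu^2) * I_f / E
1 - nu^2 = 1 - 0.44^2 = 0.8064
Se = 217.4 * 3.6 * 0.8064 * 1.04 / 15846
Se = 0.041422 m
Convert to mm: Se = 0.041422 * 1000 = 41.422 mm


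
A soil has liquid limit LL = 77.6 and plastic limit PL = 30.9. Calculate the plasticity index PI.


Result: 46.7

Derivation:
Using PI = LL - PL
PI = 77.6 - 30.9
PI = 46.7


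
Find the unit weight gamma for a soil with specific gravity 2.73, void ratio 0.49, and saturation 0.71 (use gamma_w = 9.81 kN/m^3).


Result: 20.265 kN/m^3

Derivation:
Using gamma = gamma_w * (Gs + S*e) / (1 + e)
Numerator: Gs + S*e = 2.73 + 0.71*0.49 = 3.0779
Denominator: 1 + e = 1 + 0.49 = 1.49
gamma = 9.81 * 3.0779 / 1.49
gamma = 20.265 kN/m^3


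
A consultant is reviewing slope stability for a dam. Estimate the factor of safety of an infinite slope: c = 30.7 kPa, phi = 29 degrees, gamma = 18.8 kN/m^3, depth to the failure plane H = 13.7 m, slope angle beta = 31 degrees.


Using Fs = c / (gamma*H*sin(beta)*cos(beta)) + tan(phi)/tan(beta)
Cohesion contribution = 30.7 / (18.8*13.7*sin(31)*cos(31))
Cohesion contribution = 0.269995
Friction contribution = tan(29)/tan(31) = 0.922525
Fs = 0.269995 + 0.922525
Fs = 1.193


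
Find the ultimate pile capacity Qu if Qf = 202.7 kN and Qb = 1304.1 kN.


Using Qu = Qf + Qb
Qu = 202.7 + 1304.1
Qu = 1506.8 kN


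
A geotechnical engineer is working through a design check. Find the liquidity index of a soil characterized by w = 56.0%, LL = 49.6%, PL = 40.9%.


Result: 1.736

Derivation:
First compute the plasticity index:
PI = LL - PL = 49.6 - 40.9 = 8.7
Then compute the liquidity index:
LI = (w - PL) / PI
LI = (56.0 - 40.9) / 8.7
LI = 1.736


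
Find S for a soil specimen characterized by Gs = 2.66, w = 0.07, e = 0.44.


Result: 0.4232

Derivation:
Using S = Gs * w / e
S = 2.66 * 0.07 / 0.44
S = 0.4232


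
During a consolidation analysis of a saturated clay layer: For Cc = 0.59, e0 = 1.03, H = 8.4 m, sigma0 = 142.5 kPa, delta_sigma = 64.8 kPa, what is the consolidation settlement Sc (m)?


Using Sc = Cc * H / (1 + e0) * log10((sigma0 + delta_sigma) / sigma0)
Stress ratio = (142.5 + 64.8) / 142.5 = 1.45474
log10(1.45474) = 0.162784
Cc * H / (1 + e0) = 0.59 * 8.4 / (1 + 1.03) = 2.44138
Sc = 2.44138 * 0.162784
Sc = 0.3974 m


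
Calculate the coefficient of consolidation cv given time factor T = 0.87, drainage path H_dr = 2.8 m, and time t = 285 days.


Using cv = T * H_dr^2 / t
H_dr^2 = 2.8^2 = 7.84
cv = 0.87 * 7.84 / 285
cv = 0.02393 m^2/day


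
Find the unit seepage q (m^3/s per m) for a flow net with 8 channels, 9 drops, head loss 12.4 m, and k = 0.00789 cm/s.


Convert k to m/s for unit consistency with H:
k = 0.00789 cm/s = 0.00789 / 100 m/s = 7.89e-05 m/s
Using q = k * H * Nf / Nd
Nf / Nd = 8 / 9 = 0.8889
q = 7.89e-05 * 12.4 * 0.8889
q = 0.0008697 m^3/s per m


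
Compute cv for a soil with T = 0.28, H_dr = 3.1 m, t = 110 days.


Result: 0.02446 m^2/day

Derivation:
Using cv = T * H_dr^2 / t
H_dr^2 = 3.1^2 = 9.61
cv = 0.28 * 9.61 / 110
cv = 0.02446 m^2/day


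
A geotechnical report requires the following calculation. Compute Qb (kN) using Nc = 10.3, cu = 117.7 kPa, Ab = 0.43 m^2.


Using Qb = Nc * cu * Ab
Qb = 10.3 * 117.7 * 0.43
Qb = 521.29 kN


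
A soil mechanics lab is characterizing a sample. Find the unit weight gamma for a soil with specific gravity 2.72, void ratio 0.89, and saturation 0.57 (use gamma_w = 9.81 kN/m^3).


Using gamma = gamma_w * (Gs + S*e) / (1 + e)
Numerator: Gs + S*e = 2.72 + 0.57*0.89 = 3.2273
Denominator: 1 + e = 1 + 0.89 = 1.89
gamma = 9.81 * 3.2273 / 1.89
gamma = 16.751 kN/m^3


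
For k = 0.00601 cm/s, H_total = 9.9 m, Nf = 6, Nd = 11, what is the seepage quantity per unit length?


Result: 0.0003245 m^3/s per m

Derivation:
Convert k to m/s for unit consistency with H:
k = 0.00601 cm/s = 0.00601 / 100 m/s = 6.01e-05 m/s
Using q = k * H * Nf / Nd
Nf / Nd = 6 / 11 = 0.5455
q = 6.01e-05 * 9.9 * 0.5455
q = 0.0003245 m^3/s per m


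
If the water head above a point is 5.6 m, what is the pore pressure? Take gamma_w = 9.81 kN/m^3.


Result: 54.94 kPa

Derivation:
Using u = gamma_w * h_w
u = 9.81 * 5.6
u = 54.94 kPa


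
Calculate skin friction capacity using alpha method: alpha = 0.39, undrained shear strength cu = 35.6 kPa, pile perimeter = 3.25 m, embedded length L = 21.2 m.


Result: 956.61 kN

Derivation:
Using Qs = alpha * cu * perimeter * L
Qs = 0.39 * 35.6 * 3.25 * 21.2
Qs = 956.61 kN


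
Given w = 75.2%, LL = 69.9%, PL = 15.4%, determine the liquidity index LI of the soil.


First compute the plasticity index:
PI = LL - PL = 69.9 - 15.4 = 54.5
Then compute the liquidity index:
LI = (w - PL) / PI
LI = (75.2 - 15.4) / 54.5
LI = 1.097


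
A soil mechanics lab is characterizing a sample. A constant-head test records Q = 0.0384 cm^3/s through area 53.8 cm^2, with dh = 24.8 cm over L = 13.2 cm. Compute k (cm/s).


Result: 0.00038 cm/s

Derivation:
Compute hydraulic gradient:
i = dh / L = 24.8 / 13.2 = 1.87879
Then apply Darcy's law:
k = Q / (A * i)
k = 0.0384 / (53.8 * 1.87879)
k = 0.0384 / 101.079
k = 0.00038 cm/s


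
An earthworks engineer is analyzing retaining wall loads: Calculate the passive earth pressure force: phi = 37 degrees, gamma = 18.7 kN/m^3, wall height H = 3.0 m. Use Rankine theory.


Result: 338.52 kN/m

Derivation:
Compute passive earth pressure coefficient:
Kp = tan^2(45 + phi/2) = tan^2(63.5) = 4.022791
Compute passive force:
Pp = 0.5 * Kp * gamma * H^2
Pp = 0.5 * 4.022791 * 18.7 * 3.0^2
Pp = 338.52 kN/m


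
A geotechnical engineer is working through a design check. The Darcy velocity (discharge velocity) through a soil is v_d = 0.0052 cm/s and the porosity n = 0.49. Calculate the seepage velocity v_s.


Using v_s = v_d / n
v_s = 0.0052 / 0.49
v_s = 0.01061 cm/s


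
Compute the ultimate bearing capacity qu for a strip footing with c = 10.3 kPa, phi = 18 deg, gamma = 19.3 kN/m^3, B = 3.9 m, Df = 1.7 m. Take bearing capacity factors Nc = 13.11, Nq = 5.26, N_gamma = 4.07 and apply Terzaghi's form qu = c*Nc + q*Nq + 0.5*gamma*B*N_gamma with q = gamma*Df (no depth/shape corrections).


Result: 460.79 kPa

Derivation:
Compute qu = c*Nc + gamma*Df*Nq + 0.5*gamma*B*N_gamma
Term 1: 10.3 * 13.11 = 135.033
Term 2: 19.3 * 1.7 * 5.26 = 172.5806
Term 3: 0.5 * 19.3 * 3.9 * 4.07 = 153.17445
qu = 135.033 + 172.5806 + 153.17445
qu = 460.79 kPa


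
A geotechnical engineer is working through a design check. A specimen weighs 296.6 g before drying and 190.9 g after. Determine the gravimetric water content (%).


Result: 55.37 %

Derivation:
Using w = (m_wet - m_dry) / m_dry * 100
m_wet - m_dry = 296.6 - 190.9 = 105.7 g
w = 105.7 / 190.9 * 100
w = 55.37 %


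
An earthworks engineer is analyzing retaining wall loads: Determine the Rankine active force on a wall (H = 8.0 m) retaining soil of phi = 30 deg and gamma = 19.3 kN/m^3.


Result: 205.87 kN/m

Derivation:
Compute active earth pressure coefficient:
Ka = tan^2(45 - phi/2) = tan^2(30.0) = 0.333333
Compute active force:
Pa = 0.5 * Ka * gamma * H^2
Pa = 0.5 * 0.333333 * 19.3 * 8.0^2
Pa = 205.87 kN/m


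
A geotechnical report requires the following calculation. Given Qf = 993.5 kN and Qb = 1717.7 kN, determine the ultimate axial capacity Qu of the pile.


Using Qu = Qf + Qb
Qu = 993.5 + 1717.7
Qu = 2711.2 kN


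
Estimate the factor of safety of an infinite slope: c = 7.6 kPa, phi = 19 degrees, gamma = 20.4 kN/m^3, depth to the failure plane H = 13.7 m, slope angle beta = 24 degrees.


Using Fs = c / (gamma*H*sin(beta)*cos(beta)) + tan(phi)/tan(beta)
Cohesion contribution = 7.6 / (20.4*13.7*sin(24)*cos(24))
Cohesion contribution = 0.0731845
Friction contribution = tan(19)/tan(24) = 0.773372
Fs = 0.0731845 + 0.773372
Fs = 0.847


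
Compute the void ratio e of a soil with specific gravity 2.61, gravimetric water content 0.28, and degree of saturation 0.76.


Using the relation e = Gs * w / S
e = 2.61 * 0.28 / 0.76
e = 0.9616


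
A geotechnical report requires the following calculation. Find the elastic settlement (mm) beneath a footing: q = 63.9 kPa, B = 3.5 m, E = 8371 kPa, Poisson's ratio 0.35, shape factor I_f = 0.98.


Result: 22.975 mm

Derivation:
Using Se = q * B * (1 - nu^2) * I_f / E
1 - nu^2 = 1 - 0.35^2 = 0.8775
Se = 63.9 * 3.5 * 0.8775 * 0.98 / 8371
Se = 0.022975 m
Convert to mm: Se = 0.022975 * 1000 = 22.975 mm


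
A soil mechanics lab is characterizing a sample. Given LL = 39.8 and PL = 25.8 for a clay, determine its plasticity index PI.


Result: 14.0

Derivation:
Using PI = LL - PL
PI = 39.8 - 25.8
PI = 14.0


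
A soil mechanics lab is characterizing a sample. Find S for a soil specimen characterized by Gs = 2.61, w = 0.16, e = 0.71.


Result: 0.5882

Derivation:
Using S = Gs * w / e
S = 2.61 * 0.16 / 0.71
S = 0.5882


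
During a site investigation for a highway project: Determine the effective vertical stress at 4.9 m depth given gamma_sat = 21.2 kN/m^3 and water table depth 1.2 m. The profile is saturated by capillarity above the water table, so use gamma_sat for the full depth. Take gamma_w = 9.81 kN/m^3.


Total stress = gamma_sat * depth
sigma = 21.2 * 4.9 = 103.88 kPa
Pore water pressure u = gamma_w * (depth - d_wt)
u = 9.81 * (4.9 - 1.2) = 36.297 kPa
Effective stress = sigma - u
sigma' = 103.88 - 36.297 = 67.58 kPa


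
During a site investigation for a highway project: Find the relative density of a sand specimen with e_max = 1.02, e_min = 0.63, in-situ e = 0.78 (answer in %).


Result: 61.54 %

Derivation:
Using Dr = (e_max - e) / (e_max - e_min) * 100
e_max - e = 1.02 - 0.78 = 0.24
e_max - e_min = 1.02 - 0.63 = 0.39
Dr = 0.24 / 0.39 * 100
Dr = 61.54 %


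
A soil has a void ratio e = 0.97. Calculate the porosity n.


Result: 0.4924

Derivation:
Using the relation n = e / (1 + e)
n = 0.97 / (1 + 0.97)
n = 0.97 / 1.97
n = 0.4924


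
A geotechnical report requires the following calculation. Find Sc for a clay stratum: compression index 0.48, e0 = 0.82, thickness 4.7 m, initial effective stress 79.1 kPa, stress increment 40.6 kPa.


Result: 0.223 m

Derivation:
Using Sc = Cc * H / (1 + e0) * log10((sigma0 + delta_sigma) / sigma0)
Stress ratio = (79.1 + 40.6) / 79.1 = 1.51327
log10(1.51327) = 0.179918
Cc * H / (1 + e0) = 0.48 * 4.7 / (1 + 0.82) = 1.23956
Sc = 1.23956 * 0.179918
Sc = 0.223 m


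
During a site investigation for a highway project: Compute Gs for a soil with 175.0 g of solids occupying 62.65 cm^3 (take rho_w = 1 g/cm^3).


Using Gs = m_s / (V_s * rho_w)
Since rho_w = 1 g/cm^3:
Gs = 175.0 / 62.65
Gs = 2.793


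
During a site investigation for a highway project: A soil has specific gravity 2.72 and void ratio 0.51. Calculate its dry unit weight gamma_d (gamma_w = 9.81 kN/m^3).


Result: 17.671 kN/m^3

Derivation:
Using gamma_d = Gs * gamma_w / (1 + e)
gamma_d = 2.72 * 9.81 / (1 + 0.51)
gamma_d = 2.72 * 9.81 / 1.51
gamma_d = 17.671 kN/m^3


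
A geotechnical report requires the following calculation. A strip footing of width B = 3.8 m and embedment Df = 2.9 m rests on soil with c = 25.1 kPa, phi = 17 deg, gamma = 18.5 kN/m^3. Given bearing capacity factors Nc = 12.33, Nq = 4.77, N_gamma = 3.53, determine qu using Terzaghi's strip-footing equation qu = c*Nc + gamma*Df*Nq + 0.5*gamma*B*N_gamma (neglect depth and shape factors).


Compute qu = c*Nc + gamma*Df*Nq + 0.5*gamma*B*N_gamma
Term 1: 25.1 * 12.33 = 309.483
Term 2: 18.5 * 2.9 * 4.77 = 255.9105
Term 3: 0.5 * 18.5 * 3.8 * 3.53 = 124.0795
qu = 309.483 + 255.9105 + 124.0795
qu = 689.47 kPa


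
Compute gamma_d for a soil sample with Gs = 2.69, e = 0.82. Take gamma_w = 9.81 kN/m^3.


Using gamma_d = Gs * gamma_w / (1 + e)
gamma_d = 2.69 * 9.81 / (1 + 0.82)
gamma_d = 2.69 * 9.81 / 1.82
gamma_d = 14.499 kN/m^3


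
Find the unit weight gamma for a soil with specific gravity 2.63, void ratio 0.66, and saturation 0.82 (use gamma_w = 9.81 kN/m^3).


Using gamma = gamma_w * (Gs + S*e) / (1 + e)
Numerator: Gs + S*e = 2.63 + 0.82*0.66 = 3.1712
Denominator: 1 + e = 1 + 0.66 = 1.66
gamma = 9.81 * 3.1712 / 1.66
gamma = 18.741 kN/m^3


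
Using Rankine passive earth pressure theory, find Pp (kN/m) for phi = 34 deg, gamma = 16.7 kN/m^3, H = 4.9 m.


Compute passive earth pressure coefficient:
Kp = tan^2(45 + phi/2) = tan^2(62.0) = 3.537132
Compute passive force:
Pp = 0.5 * Kp * gamma * H^2
Pp = 0.5 * 3.537132 * 16.7 * 4.9^2
Pp = 709.14 kN/m


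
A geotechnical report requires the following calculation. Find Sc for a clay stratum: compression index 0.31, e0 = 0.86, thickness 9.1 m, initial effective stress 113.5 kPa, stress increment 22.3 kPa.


Using Sc = Cc * H / (1 + e0) * log10((sigma0 + delta_sigma) / sigma0)
Stress ratio = (113.5 + 22.3) / 113.5 = 1.19648
log10(1.19648) = 0.0779039
Cc * H / (1 + e0) = 0.31 * 9.1 / (1 + 0.86) = 1.51667
Sc = 1.51667 * 0.0779039
Sc = 0.1182 m


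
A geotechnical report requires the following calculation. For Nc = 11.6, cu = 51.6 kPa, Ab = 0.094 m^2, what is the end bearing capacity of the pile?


Result: 56.26 kN

Derivation:
Using Qb = Nc * cu * Ab
Qb = 11.6 * 51.6 * 0.094
Qb = 56.26 kN


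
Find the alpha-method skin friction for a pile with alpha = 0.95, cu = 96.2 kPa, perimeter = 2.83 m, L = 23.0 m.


Using Qs = alpha * cu * perimeter * L
Qs = 0.95 * 96.2 * 2.83 * 23.0
Qs = 5948.58 kN


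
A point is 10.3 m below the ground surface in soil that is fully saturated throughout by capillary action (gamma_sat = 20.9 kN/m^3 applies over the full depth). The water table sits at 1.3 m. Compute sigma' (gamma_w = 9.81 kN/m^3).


Total stress = gamma_sat * depth
sigma = 20.9 * 10.3 = 215.27 kPa
Pore water pressure u = gamma_w * (depth - d_wt)
u = 9.81 * (10.3 - 1.3) = 88.29 kPa
Effective stress = sigma - u
sigma' = 215.27 - 88.29 = 126.98 kPa


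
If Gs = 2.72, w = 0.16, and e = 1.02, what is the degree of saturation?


Using S = Gs * w / e
S = 2.72 * 0.16 / 1.02
S = 0.4267


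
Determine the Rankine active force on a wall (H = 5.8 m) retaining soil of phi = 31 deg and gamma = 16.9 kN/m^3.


Result: 90.99 kN/m

Derivation:
Compute active earth pressure coefficient:
Ka = tan^2(45 - phi/2) = tan^2(29.5) = 0.320099
Compute active force:
Pa = 0.5 * Ka * gamma * H^2
Pa = 0.5 * 0.320099 * 16.9 * 5.8^2
Pa = 90.99 kN/m


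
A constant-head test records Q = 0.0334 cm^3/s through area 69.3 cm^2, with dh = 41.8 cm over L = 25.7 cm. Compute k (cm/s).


Compute hydraulic gradient:
i = dh / L = 41.8 / 25.7 = 1.62646
Then apply Darcy's law:
k = Q / (A * i)
k = 0.0334 / (69.3 * 1.62646)
k = 0.0334 / 112.714
k = 0.000296 cm/s


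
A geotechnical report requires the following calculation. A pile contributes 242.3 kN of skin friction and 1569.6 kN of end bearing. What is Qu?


Using Qu = Qf + Qb
Qu = 242.3 + 1569.6
Qu = 1811.9 kN


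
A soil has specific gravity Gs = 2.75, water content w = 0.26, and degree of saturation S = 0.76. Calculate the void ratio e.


Using the relation e = Gs * w / S
e = 2.75 * 0.26 / 0.76
e = 0.9408


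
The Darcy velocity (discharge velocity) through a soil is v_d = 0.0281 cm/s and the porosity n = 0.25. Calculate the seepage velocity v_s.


Using v_s = v_d / n
v_s = 0.0281 / 0.25
v_s = 0.1124 cm/s


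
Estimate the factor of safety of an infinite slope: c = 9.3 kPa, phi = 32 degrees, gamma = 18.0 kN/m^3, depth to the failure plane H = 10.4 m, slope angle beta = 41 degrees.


Result: 0.819

Derivation:
Using Fs = c / (gamma*H*sin(beta)*cos(beta)) + tan(phi)/tan(beta)
Cohesion contribution = 9.3 / (18.0*10.4*sin(41)*cos(41))
Cohesion contribution = 0.100335
Friction contribution = tan(32)/tan(41) = 0.71883
Fs = 0.100335 + 0.71883
Fs = 0.819


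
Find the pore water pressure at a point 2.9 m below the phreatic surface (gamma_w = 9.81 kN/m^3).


Using u = gamma_w * h_w
u = 9.81 * 2.9
u = 28.45 kPa


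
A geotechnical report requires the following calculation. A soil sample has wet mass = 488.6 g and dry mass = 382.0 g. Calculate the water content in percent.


Result: 27.91 %

Derivation:
Using w = (m_wet - m_dry) / m_dry * 100
m_wet - m_dry = 488.6 - 382.0 = 106.6 g
w = 106.6 / 382.0 * 100
w = 27.91 %


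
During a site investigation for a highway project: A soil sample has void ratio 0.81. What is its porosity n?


Result: 0.4475

Derivation:
Using the relation n = e / (1 + e)
n = 0.81 / (1 + 0.81)
n = 0.81 / 1.81
n = 0.4475


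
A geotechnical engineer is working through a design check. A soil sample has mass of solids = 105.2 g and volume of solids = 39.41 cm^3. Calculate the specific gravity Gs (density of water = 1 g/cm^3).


Using Gs = m_s / (V_s * rho_w)
Since rho_w = 1 g/cm^3:
Gs = 105.2 / 39.41
Gs = 2.669


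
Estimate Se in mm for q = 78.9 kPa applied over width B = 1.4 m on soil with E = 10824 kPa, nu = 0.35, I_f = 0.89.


Using Se = q * B * (1 - nu^2) * I_f / E
1 - nu^2 = 1 - 0.35^2 = 0.8775
Se = 78.9 * 1.4 * 0.8775 * 0.89 / 10824
Se = 0.007970 m
Convert to mm: Se = 0.007970 * 1000 = 7.97 mm
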